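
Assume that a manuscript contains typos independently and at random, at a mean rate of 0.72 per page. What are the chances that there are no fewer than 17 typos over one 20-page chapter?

0.2796

Over the interval, μ = 0.72 × 20 = 14.4 (a 20-page chapter = 20 pages).
P(N ≥ 17) = 1 − P(N ≤ 16) = 1 − Σ_{j=0}^{16} e^(−μ) μ^j/j! ≈ 0.2796.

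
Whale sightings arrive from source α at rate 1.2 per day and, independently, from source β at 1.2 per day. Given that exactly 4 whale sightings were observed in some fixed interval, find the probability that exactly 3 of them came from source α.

0.2500

Given the total, each event is independently from source α with probability p = λ_α/(λ_α+λ_β) = 1.2/2.4 = 0.5000.
So K ~ Binomial(4, 1.2/2.4): P(K = 3) = C(4,3) · (1.2/2.4)^3 · (1.2/2.4)^1 ≈ 0.2500.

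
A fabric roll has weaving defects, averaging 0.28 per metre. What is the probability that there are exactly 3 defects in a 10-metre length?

Over the interval, μ = 0.28 × 10 = 2.8 (a 10-metre length = 10 metres).
P(N = 3) = e^(−μ) μ^3/3! = e^(−2.8) · 2.8^3/6 ≈ 0.2225.

0.2225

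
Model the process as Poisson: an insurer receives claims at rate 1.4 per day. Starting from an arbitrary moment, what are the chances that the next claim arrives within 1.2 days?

0.8136

Inter-arrival times are exponential with rate λ = 1.4 per day.
P(T ≤ 1.2) = 1 − e^(−λt) = 1 − e^(−1.4 × 1.2) = 1 − e^(−1.68) ≈ 0.8136.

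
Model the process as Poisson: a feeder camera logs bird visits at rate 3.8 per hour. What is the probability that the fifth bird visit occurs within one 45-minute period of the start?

Over the interval, μ = 3.8 × 0.75 = 2.85 (a 45-minute period = 0.75 hours).
The fifth arrival falls in the interval iff at least 5 events occur there: P(S_5 ≤ t) = P(N ≥ 5) = 1 − P(N ≤ 4) ≈ 0.1602.

0.1602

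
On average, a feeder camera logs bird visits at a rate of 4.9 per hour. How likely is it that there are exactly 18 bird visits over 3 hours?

0.0663

Over the interval, μ = 4.9 × 3 = 14.7 (3 hours).
P(N = 18) = e^(−μ) μ^18/18! = e^(−14.7) · 14.7^18/6402373705728000 ≈ 0.0663.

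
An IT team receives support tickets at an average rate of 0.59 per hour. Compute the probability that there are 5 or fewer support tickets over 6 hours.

Over the interval, μ = 0.59 × 6 = 3.54 (6 hours).
P(N ≤ 5) = Σ_{j=0}^{5} e^(−μ) μ^j/j! ≈ 0.8523.

0.8523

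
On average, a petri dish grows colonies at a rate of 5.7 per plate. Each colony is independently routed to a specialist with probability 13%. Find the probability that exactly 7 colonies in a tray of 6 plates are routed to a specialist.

0.0799

Thinning: the colonies that are routed to a specialist themselves form a Poisson process with rate 0.13 × 5.7 = 0.741 per plate.
Over the interval, μ = 0.741 × 6 = 4.446 (a tray of 6 plates = 6 plates).
P(N = 7) = e^(−4.446) · 4.446^7/7! ≈ 0.0799.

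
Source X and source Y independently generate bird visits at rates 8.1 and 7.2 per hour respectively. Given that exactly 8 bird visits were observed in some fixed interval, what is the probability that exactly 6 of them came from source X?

Given the total, each event is independently from source X with probability p = λ_X/(λ_X+λ_Y) = 8.1/15.3 ≈ 0.5294.
So K ~ Binomial(8, 8.1/15.3): P(K = 6) = C(8,6) · (8.1/15.3)^6 · (7.2/15.3)^2 ≈ 0.1365.

0.1365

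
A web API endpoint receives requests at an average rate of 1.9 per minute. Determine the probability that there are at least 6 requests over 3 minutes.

Over the interval, μ = 1.9 × 3 = 5.7 (3 minutes).
P(N ≥ 6) = 1 − P(N ≤ 5) = 1 − Σ_{j=0}^{5} e^(−μ) μ^j/j! ≈ 0.5050.

0.5050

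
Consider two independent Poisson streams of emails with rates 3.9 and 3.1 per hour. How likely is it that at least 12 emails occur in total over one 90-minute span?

Independent Poisson processes superpose: combined rate λ = 3.9 + 3.1 = 7 per hour.
Over the interval, μ = 7 × 1.5 = 10.5 (a 90-minute span = 1.5 hours).
P(N ≥ 12) = 1 − P(N ≤ 11) ≈ 0.3613.

0.3613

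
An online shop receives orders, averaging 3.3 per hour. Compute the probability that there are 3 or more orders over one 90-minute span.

0.8711

Over the interval, μ = 3.3 × 1.5 = 4.95 (a 90-minute span = 1.5 hours).
P(N ≥ 3) = 1 − P(N ≤ 2) = 1 − Σ_{j=0}^{2} e^(−μ) μ^j/j! ≈ 0.8711.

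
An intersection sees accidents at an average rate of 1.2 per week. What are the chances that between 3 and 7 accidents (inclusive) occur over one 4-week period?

Over the interval, μ = 1.2 × 4 = 4.8 (a 4-week period = 4 weeks).
P(3 ≤ N ≤ 7) = Σ_{j=3}^{7} e^(−4.8) · 4.8^j/j! ≈ 0.7441.

0.7441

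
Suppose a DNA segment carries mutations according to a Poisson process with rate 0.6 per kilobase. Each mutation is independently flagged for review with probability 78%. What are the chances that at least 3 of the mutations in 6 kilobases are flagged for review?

0.5325

Thinning: the mutations that are flagged for review themselves form a Poisson process with rate 0.78 × 0.6 = 0.468 per kilobase.
Over the interval, μ = 0.468 × 6 = 2.808 (6 kilobases).
P(N ≥ 3) = 1 − P(N ≤ 2) ≈ 0.5325.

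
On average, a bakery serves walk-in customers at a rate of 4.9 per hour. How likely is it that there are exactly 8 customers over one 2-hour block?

0.1170

Over the interval, μ = 4.9 × 2 = 9.8 (a 2-hour block = 2 hours).
P(N = 8) = e^(−μ) μ^8/8! = e^(−9.8) · 9.8^8/40320 ≈ 0.1170.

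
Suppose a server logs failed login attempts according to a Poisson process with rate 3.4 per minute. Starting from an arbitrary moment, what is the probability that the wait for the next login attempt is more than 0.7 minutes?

0.0926

The wait for the next event is exponential with rate λ = 3.4 per minute.
P(T > 0.7) = e^(−λt) = e^(−3.4 × 0.7) = e^(−2.38) ≈ 0.0926.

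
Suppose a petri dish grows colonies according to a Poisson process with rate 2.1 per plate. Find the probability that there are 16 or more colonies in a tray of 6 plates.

Over the interval, μ = 2.1 × 6 = 12.6 (a tray of 6 plates = 6 plates).
P(N ≥ 16) = 1 − P(N ≤ 15) = 1 − Σ_{j=0}^{15} e^(−μ) μ^j/j! ≈ 0.2022.

0.2022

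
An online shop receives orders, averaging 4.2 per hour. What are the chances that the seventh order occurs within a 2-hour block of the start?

0.7330

Over the interval, μ = 4.2 × 2 = 8.4 (a 2-hour block = 2 hours).
The seventh arrival falls in the interval iff at least 7 events occur there: P(S_7 ≤ t) = P(N ≥ 7) = 1 − P(N ≤ 6) ≈ 0.7330.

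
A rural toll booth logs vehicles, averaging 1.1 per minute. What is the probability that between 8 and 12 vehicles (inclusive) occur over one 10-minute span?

0.5455

Over the interval, μ = 1.1 × 10 = 11 (a 10-minute span = 10 minutes).
P(8 ≤ N ≤ 12) = Σ_{j=8}^{12} e^(−11) · 11^j/j! ≈ 0.5455.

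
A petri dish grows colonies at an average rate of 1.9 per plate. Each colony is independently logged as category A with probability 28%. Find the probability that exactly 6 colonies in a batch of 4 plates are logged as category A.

Thinning: the colonies that are logged as category A themselves form a Poisson process with rate 0.28 × 1.9 = 0.532 per plate.
Over the interval, μ = 0.532 × 4 = 2.128 (a batch of 4 plates = 4 plates).
P(N = 6) = e^(−2.128) · 2.128^6/6! ≈ 0.0154.

0.0154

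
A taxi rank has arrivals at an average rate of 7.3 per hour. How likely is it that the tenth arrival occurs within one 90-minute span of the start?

0.6540

Over the interval, μ = 7.3 × 1.5 = 10.95 (a 90-minute span = 1.5 hours).
The tenth arrival falls in the interval iff at least 10 events occur there: P(S_10 ≤ t) = P(N ≥ 10) = 1 − P(N ≤ 9) ≈ 0.6540.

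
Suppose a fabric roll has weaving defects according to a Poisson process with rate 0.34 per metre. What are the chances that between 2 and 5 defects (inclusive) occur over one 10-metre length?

0.7237

Over the interval, μ = 0.34 × 10 = 3.4 (a 10-metre length = 10 metres).
P(2 ≤ N ≤ 5) = Σ_{j=2}^{5} e^(−3.4) · 3.4^j/j! ≈ 0.7237.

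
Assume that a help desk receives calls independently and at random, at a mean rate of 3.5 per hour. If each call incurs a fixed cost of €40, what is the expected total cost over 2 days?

€6720

E[N] = 3.5 × 48 = 168 (2 days = 48 hours); E[cost] = 168 × €40 = €6720.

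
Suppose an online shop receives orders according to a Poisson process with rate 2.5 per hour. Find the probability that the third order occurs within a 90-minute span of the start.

0.7229

Over the interval, μ = 2.5 × 1.5 = 3.75 (a 90-minute span = 1.5 hours).
The third arrival falls in the interval iff at least 3 events occur there: P(S_3 ≤ t) = P(N ≥ 3) = 1 − P(N ≤ 2) ≈ 0.7229.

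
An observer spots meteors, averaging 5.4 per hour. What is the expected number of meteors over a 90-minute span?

8.1

E[N] = λt = 5.4 × 1.5 = 8.1 (a 90-minute span = 1.5 hours).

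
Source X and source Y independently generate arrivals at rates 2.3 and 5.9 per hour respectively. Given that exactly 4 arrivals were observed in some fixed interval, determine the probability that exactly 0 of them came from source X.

0.2680

Given the total, each event is independently from source X with probability p = λ_X/(λ_X+λ_Y) = 2.3/8.2 ≈ 0.2805.
So K ~ Binomial(4, 2.3/8.2): P(K = 0) = C(4,0) · (2.3/8.2)^0 · (5.9/8.2)^4 ≈ 0.2680.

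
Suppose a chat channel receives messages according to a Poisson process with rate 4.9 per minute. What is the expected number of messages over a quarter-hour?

E[N] = λt = 4.9 × 15 = 73.5 (a quarter-hour = 15 minutes).

73.5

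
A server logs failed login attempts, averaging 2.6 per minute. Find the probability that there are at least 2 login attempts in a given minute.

With mean μ = 2.6 per minute,
P(N ≥ 2) = 1 − P(N ≤ 1) = 1 − Σ_{j=0}^{1} e^(−μ) μ^j/j! ≈ 0.7326.

0.7326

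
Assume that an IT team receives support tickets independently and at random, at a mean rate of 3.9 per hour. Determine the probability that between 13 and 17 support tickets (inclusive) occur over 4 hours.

0.4753

Over the interval, μ = 3.9 × 4 = 15.6 (4 hours).
P(13 ≤ N ≤ 17) = Σ_{j=13}^{17} e^(−15.6) · 15.6^j/j! ≈ 0.4753.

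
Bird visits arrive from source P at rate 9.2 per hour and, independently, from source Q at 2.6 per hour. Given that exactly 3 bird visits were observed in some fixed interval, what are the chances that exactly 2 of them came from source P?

Given the total, each event is independently from source P with probability p = λ_P/(λ_P+λ_Q) = 9.2/11.8 ≈ 0.7797.
So K ~ Binomial(3, 9.2/11.8): P(K = 2) = C(3,2) · (9.2/11.8)^2 · (2.6/11.8)^1 ≈ 0.4018.

0.4018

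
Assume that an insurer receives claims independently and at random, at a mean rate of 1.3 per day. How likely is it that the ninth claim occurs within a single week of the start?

0.5574

Over the interval, μ = 1.3 × 7 = 9.1 (a week = 7 days).
The ninth arrival falls in the interval iff at least 9 events occur there: P(S_9 ≤ t) = P(N ≥ 9) = 1 − P(N ≤ 8) ≈ 0.5574.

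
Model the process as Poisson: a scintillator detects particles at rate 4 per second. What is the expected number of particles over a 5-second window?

20

E[N] = λt = 4 × 5 = 20 (a 5-second window = 5 seconds).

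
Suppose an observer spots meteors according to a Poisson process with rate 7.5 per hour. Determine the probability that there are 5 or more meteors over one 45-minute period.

0.6616

Over the interval, μ = 7.5 × 0.75 = 5.625 (a 45-minute period = 0.75 hours).
P(N ≥ 5) = 1 − P(N ≤ 4) = 1 − Σ_{j=0}^{4} e^(−μ) μ^j/j! ≈ 0.6616.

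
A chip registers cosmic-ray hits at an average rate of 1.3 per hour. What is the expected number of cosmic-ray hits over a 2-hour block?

E[N] = λt = 1.3 × 2 = 2.6 (a 2-hour block = 2 hours).

2.6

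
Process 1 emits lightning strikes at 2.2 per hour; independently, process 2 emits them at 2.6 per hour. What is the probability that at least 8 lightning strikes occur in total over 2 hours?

0.7416

Independent Poisson processes superpose: combined rate λ = 2.2 + 2.6 = 4.8 per hour.
Over the interval, μ = 4.8 × 2 = 9.6 (2 hours).
P(N ≥ 8) = 1 − P(N ≤ 7) ≈ 0.7416.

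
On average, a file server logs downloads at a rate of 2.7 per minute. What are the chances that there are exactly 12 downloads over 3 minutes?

Over the interval, μ = 2.7 × 3 = 8.1 (3 minutes).
P(N = 12) = e^(−μ) μ^12/12! = e^(−8.1) · 8.1^12/479001600 ≈ 0.0505.

0.0505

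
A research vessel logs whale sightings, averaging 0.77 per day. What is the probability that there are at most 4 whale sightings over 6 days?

Over the interval, μ = 0.77 × 6 = 4.62 (6 days).
P(N ≤ 4) = Σ_{j=0}^{4} e^(−μ) μ^j/j! ≈ 0.5095.

0.5095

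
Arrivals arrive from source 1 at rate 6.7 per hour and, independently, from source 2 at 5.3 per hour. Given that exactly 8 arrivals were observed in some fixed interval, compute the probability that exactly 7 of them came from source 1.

Given the total, each event is independently from source 1 with probability p = λ_1/(λ_1+λ_2) = 6.7/12 ≈ 0.5583.
So K ~ Binomial(8, 6.7/12): P(K = 7) = C(8,7) · (6.7/12)^7 · (5.3/12)^1 ≈ 0.0598.

0.0598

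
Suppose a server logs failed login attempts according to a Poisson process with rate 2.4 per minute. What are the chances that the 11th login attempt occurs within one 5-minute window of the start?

0.6528

Over the interval, μ = 2.4 × 5 = 12 (a 5-minute window = 5 minutes).
The 11th arrival falls in the interval iff at least 11 events occur there: P(S_11 ≤ t) = P(N ≥ 11) = 1 − P(N ≤ 10) ≈ 0.6528.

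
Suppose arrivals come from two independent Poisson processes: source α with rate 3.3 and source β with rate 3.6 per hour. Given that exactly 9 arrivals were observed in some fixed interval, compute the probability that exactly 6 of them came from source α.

0.1428

Given the total, each event is independently from source α with probability p = λ_α/(λ_α+λ_β) = 3.3/6.9 ≈ 0.4783.
So K ~ Binomial(9, 3.3/6.9): P(K = 6) = C(9,6) · (3.3/6.9)^6 · (3.6/6.9)^3 ≈ 0.1428.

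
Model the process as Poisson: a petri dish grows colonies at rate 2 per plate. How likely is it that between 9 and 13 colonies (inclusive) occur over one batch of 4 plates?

0.3733

Over the interval, μ = 2 × 4 = 8 (a batch of 4 plates = 4 plates).
P(9 ≤ N ≤ 13) = Σ_{j=9}^{13} e^(−8) · 8^j/j! ≈ 0.3733.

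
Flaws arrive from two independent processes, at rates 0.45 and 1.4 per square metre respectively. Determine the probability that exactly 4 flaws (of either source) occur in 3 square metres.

0.1537

Independent Poisson processes superpose: combined rate λ = 0.45 + 1.4 = 1.85 per square metre.
Over the interval, μ = 1.85 × 3 = 5.55 (3 square metres).
P(N = 4) = e^(−5.55) · 5.55^4/4! ≈ 0.1537.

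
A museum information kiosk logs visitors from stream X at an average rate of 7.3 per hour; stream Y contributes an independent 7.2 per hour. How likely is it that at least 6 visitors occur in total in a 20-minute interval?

0.3548

Independent Poisson processes superpose: combined rate λ = 7.3 + 7.2 = 14.5 per hour.
Over the interval, μ = 14.5 × 1/3 ≈ 4.83333 (a 20-minute interval = 1/3 hours).
P(N ≥ 6) = 1 − P(N ≤ 5) ≈ 0.3548.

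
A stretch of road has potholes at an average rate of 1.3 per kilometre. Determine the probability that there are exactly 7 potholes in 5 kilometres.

Over the interval, μ = 1.3 × 5 = 6.5 (5 kilometres).
P(N = 7) = e^(−μ) μ^7/7! = e^(−6.5) · 6.5^7/5040 ≈ 0.1462.

0.1462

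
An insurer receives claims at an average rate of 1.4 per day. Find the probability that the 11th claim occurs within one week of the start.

Over the interval, μ = 1.4 × 7 = 9.8 (a week = 7 days).
The 11th arrival falls in the interval iff at least 11 events occur there: P(S_11 ≤ t) = P(N ≥ 11) = 1 − P(N ≤ 10) ≈ 0.3920.

0.3920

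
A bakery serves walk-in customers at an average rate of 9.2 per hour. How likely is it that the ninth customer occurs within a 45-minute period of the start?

0.2580

Over the interval, μ = 9.2 × 0.75 = 6.9 (a 45-minute period = 0.75 hours).
The ninth arrival falls in the interval iff at least 9 events occur there: P(S_9 ≤ t) = P(N ≥ 9) = 1 − P(N ≤ 8) ≈ 0.2580.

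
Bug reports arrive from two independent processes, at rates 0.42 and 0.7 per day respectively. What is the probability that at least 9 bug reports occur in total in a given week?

Independent Poisson processes superpose: combined rate λ = 0.42 + 0.7 = 1.12 per day.
Over the interval, μ = 1.12 × 7 = 7.84 (a week = 7 days).
P(N ≥ 9) = 1 − P(N ≤ 8) ≈ 0.3851.

0.3851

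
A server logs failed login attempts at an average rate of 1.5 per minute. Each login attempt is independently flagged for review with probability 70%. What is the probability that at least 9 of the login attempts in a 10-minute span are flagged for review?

0.7206

Thinning: the login attempts that are flagged for review themselves form a Poisson process with rate 0.7 × 1.5 = 1.05 per minute.
Over the interval, μ = 1.05 × 10 = 10.5 (a 10-minute span = 10 minutes).
P(N ≥ 9) = 1 − P(N ≤ 8) ≈ 0.7206.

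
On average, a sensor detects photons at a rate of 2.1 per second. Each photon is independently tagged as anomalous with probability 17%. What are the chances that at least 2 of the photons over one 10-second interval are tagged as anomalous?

Thinning: the photons that are tagged as anomalous themselves form a Poisson process with rate 0.17 × 2.1 = 0.357 per second.
Over the interval, μ = 0.357 × 10 = 3.57 (a 10-second interval = 10 seconds).
P(N ≥ 2) = 1 − P(N ≤ 1) ≈ 0.8713.

0.8713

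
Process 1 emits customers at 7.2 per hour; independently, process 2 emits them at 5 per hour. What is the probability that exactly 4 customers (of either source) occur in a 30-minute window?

Independent Poisson processes superpose: combined rate λ = 7.2 + 5 = 12.2 per hour.
Over the interval, μ = 12.2 × 0.5 = 6.1 (a 30-minute window = 0.5 hours).
P(N = 4) = e^(−6.1) · 6.1^4/4! ≈ 0.1294.

0.1294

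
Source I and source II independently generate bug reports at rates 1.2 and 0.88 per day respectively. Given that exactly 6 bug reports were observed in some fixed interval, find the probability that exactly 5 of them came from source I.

0.1622

Given the total, each event is independently from source I with probability p = λ_I/(λ_I+λ_II) = 1.2/2.08 ≈ 0.5769.
So K ~ Binomial(6, 1.2/2.08): P(K = 5) = C(6,5) · (1.2/2.08)^5 · (0.88/2.08)^1 ≈ 0.1622.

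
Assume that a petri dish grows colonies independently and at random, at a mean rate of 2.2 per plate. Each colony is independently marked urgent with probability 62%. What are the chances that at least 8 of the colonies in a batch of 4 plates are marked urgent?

0.1851

Thinning: the colonies that are marked urgent themselves form a Poisson process with rate 0.62 × 2.2 = 1.364 per plate.
Over the interval, μ = 1.364 × 4 = 5.456 (a batch of 4 plates = 4 plates).
P(N ≥ 8) = 1 − P(N ≤ 7) ≈ 0.1851.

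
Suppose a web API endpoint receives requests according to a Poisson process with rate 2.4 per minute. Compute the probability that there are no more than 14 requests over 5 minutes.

0.7720

Over the interval, μ = 2.4 × 5 = 12 (5 minutes).
P(N ≤ 14) = Σ_{j=0}^{14} e^(−μ) μ^j/j! ≈ 0.7720.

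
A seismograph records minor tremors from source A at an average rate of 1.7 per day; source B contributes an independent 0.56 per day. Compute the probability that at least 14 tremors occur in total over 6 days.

Independent Poisson processes superpose: combined rate λ = 1.7 + 0.56 = 2.26 per day.
Over the interval, μ = 2.26 × 6 = 13.56 (6 days).
P(N ≥ 14) = 1 − P(N ≤ 13) ≈ 0.4883.

0.4883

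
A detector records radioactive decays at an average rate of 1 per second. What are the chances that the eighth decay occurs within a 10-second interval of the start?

Over the interval, μ = 1 × 10 = 10 (a 10-second interval = 10 seconds).
The eighth arrival falls in the interval iff at least 8 events occur there: P(S_8 ≤ t) = P(N ≥ 8) = 1 − P(N ≤ 7) ≈ 0.7798.

0.7798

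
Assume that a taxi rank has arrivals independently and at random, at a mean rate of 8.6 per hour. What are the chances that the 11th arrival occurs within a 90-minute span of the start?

Over the interval, μ = 8.6 × 1.5 = 12.9 (a 90-minute span = 1.5 hours).
The 11th arrival falls in the interval iff at least 11 events occur there: P(S_11 ≤ t) = P(N ≥ 11) = 1 − P(N ≤ 10) ≈ 0.7396.

0.7396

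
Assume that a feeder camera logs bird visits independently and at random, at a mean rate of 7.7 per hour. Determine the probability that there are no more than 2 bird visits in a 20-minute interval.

0.5268

Over the interval, μ = 7.7 × 1/3 ≈ 2.56667 (a 20-minute interval = 1/3 hours).
P(N ≤ 2) = Σ_{j=0}^{2} e^(−μ) μ^j/j! ≈ 0.5268.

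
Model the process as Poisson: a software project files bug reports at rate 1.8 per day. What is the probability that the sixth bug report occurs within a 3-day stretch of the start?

0.4539

Over the interval, μ = 1.8 × 3 = 5.4 (a 3-day stretch = 3 days).
The sixth arrival falls in the interval iff at least 6 events occur there: P(S_6 ≤ t) = P(N ≥ 6) = 1 − P(N ≤ 5) ≈ 0.4539.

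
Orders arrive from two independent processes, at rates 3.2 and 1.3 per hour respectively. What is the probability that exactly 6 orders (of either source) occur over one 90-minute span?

0.1538

Independent Poisson processes superpose: combined rate λ = 3.2 + 1.3 = 4.5 per hour.
Over the interval, μ = 4.5 × 1.5 = 6.75 (a 90-minute span = 1.5 hours).
P(N = 6) = e^(−6.75) · 6.75^6/6! ≈ 0.1538.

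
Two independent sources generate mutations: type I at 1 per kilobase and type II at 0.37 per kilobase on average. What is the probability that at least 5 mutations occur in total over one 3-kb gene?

Independent Poisson processes superpose: combined rate λ = 1 + 0.37 = 1.37 per kilobase.
Over the interval, μ = 1.37 × 3 = 4.11 (a 3-kb gene = 3 kilobases).
P(N ≥ 5) = 1 − P(N ≤ 4) ≈ 0.3926.

0.3926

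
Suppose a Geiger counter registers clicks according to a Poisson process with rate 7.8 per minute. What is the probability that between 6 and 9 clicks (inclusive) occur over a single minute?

0.5309

With mean μ = 7.8 per minute,
P(6 ≤ N ≤ 9) = Σ_{j=6}^{9} e^(−7.8) · 7.8^j/j! ≈ 0.5309.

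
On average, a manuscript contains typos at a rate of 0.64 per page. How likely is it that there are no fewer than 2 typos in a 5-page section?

0.8288

Over the interval, μ = 0.64 × 5 = 3.2 (a 5-page section = 5 pages).
P(N ≥ 2) = 1 − P(N ≤ 1) = 1 − Σ_{j=0}^{1} e^(−μ) μ^j/j! ≈ 0.8288.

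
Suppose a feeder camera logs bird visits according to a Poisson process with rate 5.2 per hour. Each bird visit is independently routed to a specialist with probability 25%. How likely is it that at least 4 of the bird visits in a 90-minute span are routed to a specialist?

Thinning: the bird visits that are routed to a specialist themselves form a Poisson process with rate 0.25 × 5.2 = 1.3 per hour.
Over the interval, μ = 1.3 × 1.5 = 1.95 (a 90-minute span = 1.5 hours).
P(N ≥ 4) = 1 − P(N ≤ 3) ≈ 0.1340.

0.1340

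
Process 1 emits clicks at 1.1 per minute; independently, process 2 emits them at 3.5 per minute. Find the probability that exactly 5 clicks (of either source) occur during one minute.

0.1725

Independent Poisson processes superpose: combined rate λ = 1.1 + 3.5 = 4.6 per minute.
So μ = 4.6.
P(N = 5) = e^(−4.6) · 4.6^5/5! ≈ 0.1725.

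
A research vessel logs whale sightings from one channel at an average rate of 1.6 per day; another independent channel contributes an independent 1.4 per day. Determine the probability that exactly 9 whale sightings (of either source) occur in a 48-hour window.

0.0688

Independent Poisson processes superpose: combined rate λ = 1.6 + 1.4 = 3 per day.
Over the interval, μ = 3 × 2 = 6 (a 48-hour window = 2 days).
P(N = 9) = e^(−6) · 6^9/9! ≈ 0.0688.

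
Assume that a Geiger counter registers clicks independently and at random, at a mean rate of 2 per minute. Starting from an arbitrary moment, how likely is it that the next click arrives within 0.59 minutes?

0.6927

Inter-arrival times are exponential with rate λ = 2 per minute.
P(T ≤ 0.59) = 1 − e^(−λt) = 1 − e^(−2 × 0.59) = 1 − e^(−1.18) ≈ 0.6927.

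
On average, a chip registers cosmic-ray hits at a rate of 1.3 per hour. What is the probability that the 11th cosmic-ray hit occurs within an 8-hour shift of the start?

0.4669

Over the interval, μ = 1.3 × 8 = 10.4 (an 8-hour shift = 8 hours).
The 11th arrival falls in the interval iff at least 11 events occur there: P(S_11 ≤ t) = P(N ≥ 11) = 1 − P(N ≤ 10) ≈ 0.4669.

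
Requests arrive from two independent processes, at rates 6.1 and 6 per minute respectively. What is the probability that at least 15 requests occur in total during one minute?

0.2371

Independent Poisson processes superpose: combined rate λ = 6.1 + 6 = 12.1 per minute.
So μ = 12.1.
P(N ≥ 15) = 1 − P(N ≤ 14) ≈ 0.2371.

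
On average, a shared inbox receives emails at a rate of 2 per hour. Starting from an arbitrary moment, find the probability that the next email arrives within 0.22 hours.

Inter-arrival times are exponential with rate λ = 2 per hour.
P(T ≤ 0.22) = 1 − e^(−λt) = 1 − e^(−2 × 0.22) = 1 − e^(−0.44) ≈ 0.3560.

0.3560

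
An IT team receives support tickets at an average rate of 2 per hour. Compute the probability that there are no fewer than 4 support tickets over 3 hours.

Over the interval, μ = 2 × 3 = 6 (3 hours).
P(N ≥ 4) = 1 − P(N ≤ 3) = 1 − Σ_{j=0}^{3} e^(−μ) μ^j/j! ≈ 0.8488.

0.8488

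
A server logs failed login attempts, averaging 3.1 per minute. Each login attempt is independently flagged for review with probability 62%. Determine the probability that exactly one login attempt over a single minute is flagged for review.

0.2812

Thinning: the login attempts that are flagged for review themselves form a Poisson process with rate 0.62 × 3.1 = 1.922 per minute.
So μ = 1.922.
P(N = 1) = e^(−1.922) · 1.922^1/1! ≈ 0.2812.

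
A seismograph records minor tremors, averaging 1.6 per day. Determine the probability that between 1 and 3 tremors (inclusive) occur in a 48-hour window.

Over the interval, μ = 1.6 × 2 = 3.2 (a 48-hour window = 2 days).
P(1 ≤ N ≤ 3) = Σ_{j=1}^{3} e^(−3.2) · 3.2^j/j! ≈ 0.5618.

0.5618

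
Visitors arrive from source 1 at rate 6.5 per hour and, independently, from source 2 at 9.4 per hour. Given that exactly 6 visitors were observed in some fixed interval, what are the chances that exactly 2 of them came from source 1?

0.3062

Given the total, each event is independently from source 1 with probability p = λ_1/(λ_1+λ_2) = 6.5/15.9 ≈ 0.4088.
So K ~ Binomial(6, 6.5/15.9): P(K = 2) = C(6,2) · (6.5/15.9)^2 · (9.4/15.9)^4 ≈ 0.3062.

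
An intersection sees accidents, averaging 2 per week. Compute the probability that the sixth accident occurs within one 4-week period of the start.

0.8088

Over the interval, μ = 2 × 4 = 8 (a 4-week period = 4 weeks).
The sixth arrival falls in the interval iff at least 6 events occur there: P(S_6 ≤ t) = P(N ≥ 6) = 1 − P(N ≤ 5) ≈ 0.8088.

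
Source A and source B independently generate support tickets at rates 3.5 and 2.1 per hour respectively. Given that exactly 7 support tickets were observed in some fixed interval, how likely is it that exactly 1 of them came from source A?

Given the total, each event is independently from source A with probability p = λ_A/(λ_A+λ_B) = 3.5/5.6 = 0.6250.
So K ~ Binomial(7, 3.5/5.6): P(K = 1) = C(7,1) · (3.5/5.6)^1 · (2.1/5.6)^6 ≈ 0.0122.

0.0122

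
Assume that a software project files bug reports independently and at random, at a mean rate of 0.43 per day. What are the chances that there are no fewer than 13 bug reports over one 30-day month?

0.5259

Over the interval, μ = 0.43 × 30 = 12.9 (a 30-day month = 30 days).
P(N ≥ 13) = 1 − P(N ≤ 12) = 1 − Σ_{j=0}^{12} e^(−μ) μ^j/j! ≈ 0.5259.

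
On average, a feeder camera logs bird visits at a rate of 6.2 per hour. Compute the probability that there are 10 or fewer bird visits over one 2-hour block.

0.3067

Over the interval, μ = 6.2 × 2 = 12.4 (a 2-hour block = 2 hours).
P(N ≤ 10) = Σ_{j=0}^{10} e^(−μ) μ^j/j! ≈ 0.3067.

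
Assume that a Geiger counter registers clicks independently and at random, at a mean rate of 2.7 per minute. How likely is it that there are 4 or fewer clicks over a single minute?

With mean μ = 2.7 per minute,
P(N ≤ 4) = Σ_{j=0}^{4} e^(−μ) μ^j/j! ≈ 0.8629.

0.8629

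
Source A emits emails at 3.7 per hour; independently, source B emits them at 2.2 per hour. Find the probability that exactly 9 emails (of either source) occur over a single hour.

Independent Poisson processes superpose: combined rate λ = 3.7 + 2.2 = 5.9 per hour.
So μ = 5.9.
P(N = 9) = e^(−5.9) · 5.9^9/9! ≈ 0.0654.

0.0654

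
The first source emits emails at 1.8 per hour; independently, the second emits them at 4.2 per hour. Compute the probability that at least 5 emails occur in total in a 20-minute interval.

0.0527

Independent Poisson processes superpose: combined rate λ = 1.8 + 4.2 = 6 per hour.
Over the interval, μ = 6 × 1/3 = 2 (a 20-minute interval = 1/3 hours).
P(N ≥ 5) = 1 − P(N ≤ 4) ≈ 0.0527.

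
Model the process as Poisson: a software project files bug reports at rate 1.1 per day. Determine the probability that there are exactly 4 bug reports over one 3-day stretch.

0.1823

Over the interval, μ = 1.1 × 3 = 3.3 (a 3-day stretch = 3 days).
P(N = 4) = e^(−μ) μ^4/4! = e^(−3.3) · 3.3^4/24 ≈ 0.1823.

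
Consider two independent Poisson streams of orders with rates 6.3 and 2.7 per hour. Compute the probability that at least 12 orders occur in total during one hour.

0.1970

Independent Poisson processes superpose: combined rate λ = 6.3 + 2.7 = 9 per hour.
So μ = 9.
P(N ≥ 12) = 1 − P(N ≤ 11) ≈ 0.1970.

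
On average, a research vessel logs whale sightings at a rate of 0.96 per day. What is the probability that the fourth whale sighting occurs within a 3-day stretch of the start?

0.3259

Over the interval, μ = 0.96 × 3 = 2.88 (a 3-day stretch = 3 days).
The fourth arrival falls in the interval iff at least 4 events occur there: P(S_4 ≤ t) = P(N ≥ 4) = 1 − P(N ≤ 3) ≈ 0.3259.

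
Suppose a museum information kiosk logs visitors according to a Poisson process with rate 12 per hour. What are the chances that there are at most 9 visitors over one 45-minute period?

0.5874

Over the interval, μ = 12 × 0.75 = 9 (a 45-minute period = 0.75 hours).
P(N ≤ 9) = Σ_{j=0}^{9} e^(−μ) μ^j/j! ≈ 0.5874.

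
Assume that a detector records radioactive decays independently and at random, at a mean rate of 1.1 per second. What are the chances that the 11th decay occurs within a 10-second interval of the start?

0.5401

Over the interval, μ = 1.1 × 10 = 11 (a 10-second interval = 10 seconds).
The 11th arrival falls in the interval iff at least 11 events occur there: P(S_11 ≤ t) = P(N ≥ 11) = 1 − P(N ≤ 10) ≈ 0.5401.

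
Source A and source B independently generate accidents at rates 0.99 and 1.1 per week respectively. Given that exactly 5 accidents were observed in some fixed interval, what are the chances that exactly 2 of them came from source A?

Given the total, each event is independently from source A with probability p = λ_A/(λ_A+λ_B) = 0.99/2.09 ≈ 0.4737.
So K ~ Binomial(5, 0.99/2.09): P(K = 2) = C(5,2) · (0.99/2.09)^2 · (1.1/2.09)^3 ≈ 0.3271.

0.3271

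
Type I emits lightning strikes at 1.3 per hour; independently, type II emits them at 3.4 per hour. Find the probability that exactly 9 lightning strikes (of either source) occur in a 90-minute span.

0.1028

Independent Poisson processes superpose: combined rate λ = 1.3 + 3.4 = 4.7 per hour.
Over the interval, μ = 4.7 × 1.5 = 7.05 (a 90-minute span = 1.5 hours).
P(N = 9) = e^(−7.05) · 7.05^9/9! ≈ 0.1028.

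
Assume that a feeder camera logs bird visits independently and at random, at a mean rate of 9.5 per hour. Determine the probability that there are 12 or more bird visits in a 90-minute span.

0.7605

Over the interval, μ = 9.5 × 1.5 = 14.25 (a 90-minute span = 1.5 hours).
P(N ≥ 12) = 1 − P(N ≤ 11) = 1 − Σ_{j=0}^{11} e^(−μ) μ^j/j! ≈ 0.7605.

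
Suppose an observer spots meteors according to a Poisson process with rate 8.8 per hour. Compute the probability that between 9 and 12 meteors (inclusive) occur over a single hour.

0.4076

With mean μ = 8.8 per hour,
P(9 ≤ N ≤ 12) = Σ_{j=9}^{12} e^(−8.8) · 8.8^j/j! ≈ 0.4076.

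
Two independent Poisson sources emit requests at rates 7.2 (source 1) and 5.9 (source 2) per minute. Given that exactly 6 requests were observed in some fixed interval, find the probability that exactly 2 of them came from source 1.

Given the total, each event is independently from source 1 with probability p = λ_1/(λ_1+λ_2) = 7.2/13.1 ≈ 0.5496.
So K ~ Binomial(6, 7.2/13.1): P(K = 2) = C(6,2) · (7.2/13.1)^2 · (5.9/13.1)^4 ≈ 0.1864.

0.1864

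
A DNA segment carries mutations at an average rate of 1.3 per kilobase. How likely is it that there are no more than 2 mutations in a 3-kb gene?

0.2531

Over the interval, μ = 1.3 × 3 = 3.9 (a 3-kb gene = 3 kilobases).
P(N ≤ 2) = Σ_{j=0}^{2} e^(−μ) μ^j/j! ≈ 0.2531.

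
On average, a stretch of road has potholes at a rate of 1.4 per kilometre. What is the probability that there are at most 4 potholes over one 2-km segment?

Over the interval, μ = 1.4 × 2 = 2.8 (a 2-km segment = 2 kilometres).
P(N ≤ 4) = Σ_{j=0}^{4} e^(−μ) μ^j/j! ≈ 0.8477.

0.8477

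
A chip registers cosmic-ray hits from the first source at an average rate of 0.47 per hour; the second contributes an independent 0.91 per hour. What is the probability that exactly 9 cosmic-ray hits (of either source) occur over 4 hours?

Independent Poisson processes superpose: combined rate λ = 0.47 + 0.91 = 1.38 per hour.
Over the interval, μ = 1.38 × 4 = 5.52 (4 hours).
P(N = 9) = e^(−5.52) · 5.52^9/9! ≈ 0.0525.

0.0525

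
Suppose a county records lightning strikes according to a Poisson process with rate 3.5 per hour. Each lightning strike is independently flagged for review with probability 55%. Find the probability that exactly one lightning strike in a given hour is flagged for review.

0.2808

Thinning: the lightning strikes that are flagged for review themselves form a Poisson process with rate 0.55 × 3.5 = 1.925 per hour.
So μ = 1.925.
P(N = 1) = e^(−1.925) · 1.925^1/1! ≈ 0.2808.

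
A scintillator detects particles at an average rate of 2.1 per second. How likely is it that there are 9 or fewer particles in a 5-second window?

0.3971

Over the interval, μ = 2.1 × 5 = 10.5 (a 5-second window = 5 seconds).
P(N ≤ 9) = Σ_{j=0}^{9} e^(−μ) μ^j/j! ≈ 0.3971.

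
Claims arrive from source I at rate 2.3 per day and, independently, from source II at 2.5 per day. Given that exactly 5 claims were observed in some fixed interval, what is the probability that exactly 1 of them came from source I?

Given the total, each event is independently from source I with probability p = λ_I/(λ_I+λ_II) = 2.3/4.8 ≈ 0.4792.
So K ~ Binomial(5, 2.3/4.8): P(K = 1) = C(5,1) · (2.3/4.8)^1 · (2.5/4.8)^4 ≈ 0.1763.

0.1763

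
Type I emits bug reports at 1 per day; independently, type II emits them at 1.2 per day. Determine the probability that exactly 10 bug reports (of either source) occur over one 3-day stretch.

0.0588

Independent Poisson processes superpose: combined rate λ = 1 + 1.2 = 2.2 per day.
Over the interval, μ = 2.2 × 3 = 6.6 (a 3-day stretch = 3 days).
P(N = 10) = e^(−6.6) · 6.6^10/10! ≈ 0.0588.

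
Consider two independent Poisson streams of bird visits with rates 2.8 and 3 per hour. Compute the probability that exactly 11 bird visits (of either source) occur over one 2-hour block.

0.1175

Independent Poisson processes superpose: combined rate λ = 2.8 + 3 = 5.8 per hour.
Over the interval, μ = 5.8 × 2 = 11.6 (a 2-hour block = 2 hours).
P(N = 11) = e^(−11.6) · 11.6^11/11! ≈ 0.1175.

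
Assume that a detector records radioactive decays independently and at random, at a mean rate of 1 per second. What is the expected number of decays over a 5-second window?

5

E[N] = λt = 1 × 5 = 5 (a 5-second window = 5 seconds).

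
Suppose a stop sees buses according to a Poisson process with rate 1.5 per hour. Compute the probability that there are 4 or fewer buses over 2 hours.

Over the interval, μ = 1.5 × 2 = 3 (2 hours).
P(N ≤ 4) = Σ_{j=0}^{4} e^(−μ) μ^j/j! ≈ 0.8153.

0.8153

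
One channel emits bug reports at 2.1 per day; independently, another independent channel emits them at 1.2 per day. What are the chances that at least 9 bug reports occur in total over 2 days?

Independent Poisson processes superpose: combined rate λ = 2.1 + 1.2 = 3.3 per day.
Over the interval, μ = 3.3 × 2 = 6.6 (2 days).
P(N ≥ 9) = 1 − P(N ≤ 8) ≈ 0.2204.

0.2204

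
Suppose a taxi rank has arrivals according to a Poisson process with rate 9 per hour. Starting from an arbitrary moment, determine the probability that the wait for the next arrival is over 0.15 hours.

0.2592

The wait for the next event is exponential with rate λ = 9 per hour.
P(T > 0.15) = e^(−λt) = e^(−9 × 0.15) = e^(−1.35) ≈ 0.2592.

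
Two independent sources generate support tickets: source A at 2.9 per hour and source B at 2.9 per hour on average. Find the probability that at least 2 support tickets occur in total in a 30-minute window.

Independent Poisson processes superpose: combined rate λ = 2.9 + 2.9 = 5.8 per hour.
Over the interval, μ = 5.8 × 0.5 = 2.9 (a 30-minute window = 0.5 hours).
P(N ≥ 2) = 1 − P(N ≤ 1) ≈ 0.7854.

0.7854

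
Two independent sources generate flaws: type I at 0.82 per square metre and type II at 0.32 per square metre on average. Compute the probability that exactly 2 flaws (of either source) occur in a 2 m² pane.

Independent Poisson processes superpose: combined rate λ = 0.82 + 0.32 = 1.14 per square metre.
Over the interval, μ = 1.14 × 2 = 2.28 (a 2 m² pane = 2 square metres).
P(N = 2) = e^(−2.28) · 2.28^2/2! ≈ 0.2659.

0.2659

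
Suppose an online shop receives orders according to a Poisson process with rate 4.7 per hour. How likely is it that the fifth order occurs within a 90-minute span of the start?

0.8315

Over the interval, μ = 4.7 × 1.5 = 7.05 (a 90-minute span = 1.5 hours).
The fifth arrival falls in the interval iff at least 5 events occur there: P(S_5 ≤ t) = P(N ≥ 5) = 1 − P(N ≤ 4) ≈ 0.8315.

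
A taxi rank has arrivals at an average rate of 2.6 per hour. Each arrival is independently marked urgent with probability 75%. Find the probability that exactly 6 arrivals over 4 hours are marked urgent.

0.1282

Thinning: the arrivals that are marked urgent themselves form a Poisson process with rate 0.75 × 2.6 = 1.95 per hour.
Over the interval, μ = 1.95 × 4 = 7.8 (4 hours).
P(N = 6) = e^(−7.8) · 7.8^6/6! ≈ 0.1282.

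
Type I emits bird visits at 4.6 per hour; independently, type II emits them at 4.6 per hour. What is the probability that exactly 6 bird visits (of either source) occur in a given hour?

Independent Poisson processes superpose: combined rate λ = 4.6 + 4.6 = 9.2 per hour.
So μ = 9.2.
P(N = 6) = e^(−9.2) · 9.2^6/6! ≈ 0.0851.

0.0851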